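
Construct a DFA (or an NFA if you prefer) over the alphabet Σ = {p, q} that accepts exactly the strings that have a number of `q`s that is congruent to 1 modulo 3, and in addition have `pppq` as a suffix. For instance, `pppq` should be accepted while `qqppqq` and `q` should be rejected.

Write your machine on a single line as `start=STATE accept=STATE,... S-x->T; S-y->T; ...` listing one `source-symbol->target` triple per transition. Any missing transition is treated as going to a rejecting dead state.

Handle the two conditions separately and then intersect. The first has 3 states tracking the count of `q`s modulo 3; the second has 5 states tracking how much of the suffix `pppq` has currently been matched. A product state is a pair (one from each), accepting exactly when both do.
15 states suffice.
          p    q  
>  s0     s1   s2 
   s1     s3   s2 
   s2     s4   s5 
   s3     s6   s2 
   s4     s7   s5 
   s5     s8   s0 
   s6     s6   s9 
   s7    s10   s5 
   s8    s11   s0 
 * s9     s4   s5 
   s10   s10  s12 
   s11   s13   s0 
   s12    s8   s0 
   s13   s13  s14 
   s14    s1   s2 
(> = start, * = accepting)

start=s0; accept=s9; s0-p->s1; s0-q->s2; s1-p->s3; s1-q->s2; s2-p->s4; s2-q->s5; s3-p->s6; s3-q->s2; s4-p->s7; s4-q->s5; s5-p->s8; s5-q->s0; s6-p->s6; s6-q->s9; s7-p->s10; s7-q->s5; s8-p->s11; s8-q->s0; s9-p->s4; s9-q->s5; s10-p->s10; s10-q->s12; s11-p->s13; s11-q->s0; s12-p->s8; s12-q->s0; s13-p->s13; s13-q->s14; s14-p->s1; s14-q->s2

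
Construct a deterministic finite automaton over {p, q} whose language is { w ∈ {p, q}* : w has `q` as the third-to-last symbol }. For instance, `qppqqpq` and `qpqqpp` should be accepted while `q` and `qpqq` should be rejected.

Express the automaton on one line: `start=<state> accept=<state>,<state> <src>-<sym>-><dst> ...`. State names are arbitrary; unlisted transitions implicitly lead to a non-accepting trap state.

A DFA must remember the last 3 symbols (since which symbol is third-to-last isn't known until the input ends). Use one state per possible window of the last ≤3 symbols; accept from those whose window starts with `q`.
With 15 states:
          p    q  
>  s0     s1   s2 
   s1     s3   s4 
   s2     s5   s6 
   s3     s7   s8 
   s4     s9  s10 
   s5    s11  s12 
   s6    s13  s14 
   s7     s7   s8 
   s8     s9  s10 
   s9    s11  s12 
   s10   s13  s14 
 * s11    s7   s8 
 * s12    s9  s10 
 * s13   s11  s12 
 * s14   s13  s14 
(> = start, * = accepting)

start=s0 accept=s11,s12,s13,s14 s0-p->s1 s0-q->s2 s1-p->s3 s1-q->s4 s2-p->s5 s2-q->s6 s3-p->s7 s3-q->s8 s4-p->s9 s4-q->s10 s5-p->s11 s5-q->s12 s6-p->s13 s6-q->s14 s7-p->s7 s7-q->s8 s8-p->s9 s8-q->s10 s9-p->s11 s9-q->s12 s10-p->s13 s10-q->s14 s11-p->s7 s11-q->s8 s12-p->s9 s12-q->s10 s13-p->s11 s13-q->s12 s14-p->s13 s14-q->s14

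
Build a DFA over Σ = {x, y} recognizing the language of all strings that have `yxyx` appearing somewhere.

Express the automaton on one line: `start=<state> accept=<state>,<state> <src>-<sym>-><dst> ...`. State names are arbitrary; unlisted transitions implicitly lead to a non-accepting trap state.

States s0..s3 record the length of the longest prefix of `yxyx` that matches the current input suffix. Reaching s4 means `yxyx` has been seen, and we stay there forever. Accept from s4.
With 5 states:
        x   y  
>  s0   s0  s1 
   s1   s2  s1 
   s2   s0  s3 
   s3   s4  s1 
 * s4   s4  s4 
(> = start, * = accepting)

start=s0 accept=s4 s0-x->s0 s0-y->s1 s1-x->s2 s1-y->s1 s2-x->s0 s2-y->s3 s3-x->s4 s3-y->s1 s4-x->s4 s4-y->s4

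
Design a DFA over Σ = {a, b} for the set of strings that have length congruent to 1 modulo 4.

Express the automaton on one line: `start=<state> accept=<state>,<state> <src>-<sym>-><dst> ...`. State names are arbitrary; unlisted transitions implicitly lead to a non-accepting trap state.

Only the length mod 4 matters, so use a 4-cycle: from any state, every input symbol moves to the next state, wrapping q3 back to q0. Mark q1 accepting.
A 4-state machine:
        a   b  
>  q0   q1  q1 
 * q1   q2  q2 
   q2   q3  q3 
   q3   q0  q0 
(> = start, * = accepting)

start=q0 accept=q1 q0-a->q1 q0-b->q1 q1-a->q2 q1-b->q2 q2-a->q3 q2-b->q3 q3-a->q0 q3-b->q0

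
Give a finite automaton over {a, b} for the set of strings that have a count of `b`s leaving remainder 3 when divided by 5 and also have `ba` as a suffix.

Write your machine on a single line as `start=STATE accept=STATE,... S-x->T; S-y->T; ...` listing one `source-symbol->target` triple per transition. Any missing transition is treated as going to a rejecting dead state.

Handle the two conditions separately and then intersect. The first has 5 states tracking the count of `b`s modulo 5; the second has 3 states tracking how much of the suffix `ba` has currently been matched. A product state is a pair (one from each), accepting exactly when both do. Equivalent product states are then merged.
With 7 states:
        a   b  
>  q0   q0  q1 
   q1   q1  q2 
   q2   q2  q3 
   q3   q4  q5 
 * q4   q6  q5 
   q5   q5  q0 
   q6   q6  q5 
(> = start, * = accepting)

start=q0; accept=q4; q0-a->q0; q0-b->q1; q1-a->q1; q1-b->q2; q2-a->q2; q2-b->q3; q3-a->q4; q3-b->q5; q4-a->q6; q4-b->q5; q5-a->q5; q5-b->q0; q6-a->q6; q6-b->q5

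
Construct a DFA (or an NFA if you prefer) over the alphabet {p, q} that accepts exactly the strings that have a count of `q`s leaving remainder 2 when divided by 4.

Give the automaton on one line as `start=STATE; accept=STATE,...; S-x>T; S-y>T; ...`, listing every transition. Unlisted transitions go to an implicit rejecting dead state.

The only thing that matters is how many `q`s have appeared, reduced mod 4. Use one state per residue: s0 for 0, …, s3 for 3. Reading `q` moves to the next residue; anything else stays put. s2 is accepting.
4 states suffice.
        p   q  
>  s0   s0  s1 
   s1   s1  s2 
 * s2   s2  s3 
   s3   s3  s0 
(> = start, * = accepting)

start=s0; accept=s2; s0-p>s0; s0-q>s1; s1-p>s1; s1-q>s2; s2-p>s2; s2-q>s3; s3-p>s3; s3-q>s0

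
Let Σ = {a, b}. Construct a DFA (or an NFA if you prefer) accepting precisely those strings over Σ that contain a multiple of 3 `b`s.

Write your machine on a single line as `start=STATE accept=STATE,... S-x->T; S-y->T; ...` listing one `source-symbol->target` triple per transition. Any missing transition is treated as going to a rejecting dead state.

Keep the running count of `b`s modulo 3: each `b` advances along the cycle q0 → q1 → q2 → q0 while other symbols loop. Accept at q0.
        a   b  
>* q0   q0  q1 
   q1   q1  q2 
   q2   q2  q0 
(> = start, * = accepting)

start=q0; accept=q0; q0-a->q0; q0-b->q1; q1-a->q1; q1-b->q2; q2-a->q2; q2-b->q0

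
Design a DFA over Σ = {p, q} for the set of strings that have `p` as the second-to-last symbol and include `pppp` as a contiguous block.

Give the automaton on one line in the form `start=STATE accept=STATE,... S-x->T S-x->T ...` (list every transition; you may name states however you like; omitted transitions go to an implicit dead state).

start=s0 accept=s4,s5 s0-p->s1 s0-q->s0 s1-p->s2 s1-q->s0 s2-p->s3 s2-q->s0 s3-p->s4 s3-q->s0 s4-p->s4 s4-q->s5 s5-p->s6 s5-q->s7 s6-p->s4 s6-q->s5 s7-p->s6 s7-q->s7

Build one automaton per condition and run them in lockstep. The first has 7 states tracking the last 2 symbols read; the second has 5 states tracking whether and how much of `pppp` has been seen. A product state is a pair (one from each), accepting exactly when both do. Minimizing collapses redundant product states.
8 states suffice.
        p   q  
>  s0   s1  s0 
   s1   s2  s0 
   s2   s3  s0 
   s3   s4  s0 
 * s4   s4  s5 
 * s5   s6  s7 
   s6   s4  s5 
   s7   s6  s7 
(> = start, * = accepting)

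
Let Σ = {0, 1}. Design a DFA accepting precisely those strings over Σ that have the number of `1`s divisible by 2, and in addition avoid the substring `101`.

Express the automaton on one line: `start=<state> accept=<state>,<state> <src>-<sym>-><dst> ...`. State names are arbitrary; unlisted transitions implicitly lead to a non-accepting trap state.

start=q0 accept=q0,q3,q6 q0-0->q0 q0-1->q1 q1-0->q2 q1-1->q3 q2-0->q4 q2-1->q5 q3-0->q6 q3-1->q1 q4-0->q4 q4-1->q3 q5-0->q5 q5-1->q5 q6-0->q0 q6-1->q5

Handle the two conditions separately and then intersect. One (2 states) tracks the count of `1`s modulo 2; the other (4 states) tracks partial matches of the forbidden pattern `101`. Each combined state is a pair, one component from each; accept when both components accept. Minimizing collapses redundant product states.
        0   1  
>* q0   q0  q1 
   q1   q2  q3 
   q2   q4  q5 
 * q3   q6  q1 
   q4   q4  q3 
   q5   q5  q5 
 * q6   q0  q5 
(> = start, * = accepting)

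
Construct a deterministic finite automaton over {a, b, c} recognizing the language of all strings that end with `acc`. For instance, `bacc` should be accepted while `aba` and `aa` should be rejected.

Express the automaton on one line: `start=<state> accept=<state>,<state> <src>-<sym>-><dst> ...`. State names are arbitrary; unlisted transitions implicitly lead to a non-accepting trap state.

Remember how much of `acc` the current input suffix matches. State S0 means no match yet; S1 means the last symbol is `a`; S2 means the last 2 symbols are `ac`; S3 means the last 3 symbols are `acc`. Only S3 accepts. On a mismatch, fall back to the longest proper suffix that is still a prefix of `acc`.
With 4 states:
        a   b   c  
>  S0   S1  S0  S0 
   S1   S1  S0  S2 
   S2   S1  S0  S3 
 * S3   S1  S0  S0 
(> = start, * = accepting)

start=S0 accept=S3 S0-a->S1 S0-b->S0 S0-c->S0 S1-a->S1 S1-b->S0 S1-c->S2 S2-a->S1 S2-b->S0 S2-c->S3 S3-a->S1 S3-b->S0 S3-c->S0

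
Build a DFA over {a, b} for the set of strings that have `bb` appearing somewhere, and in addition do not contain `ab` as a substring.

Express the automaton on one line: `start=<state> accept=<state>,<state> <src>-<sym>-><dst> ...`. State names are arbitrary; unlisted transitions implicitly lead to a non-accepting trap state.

start=q0 accept=q3,q4 q0-a->q1 q0-b->q2 q1-a->q1 q1-b->q1 q2-a->q1 q2-b->q3 q3-a->q4 q3-b->q3 q4-a->q4 q4-b->q1

Run two small machines in parallel and take their product. One (3 states) tracks whether and how much of `bb` has been seen; the other (3 states) tracks partial matches of the forbidden pattern `ab`. Each combined state is a pair, one component from each; accept when both components accept. After merging equivalent states the machine shrinks.
A 5-state machine:
        a   b  
>  q0   q1  q2 
   q1   q1  q1 
   q2   q1  q3 
 * q3   q4  q3 
 * q4   q4  q1 
(> = start, * = accepting)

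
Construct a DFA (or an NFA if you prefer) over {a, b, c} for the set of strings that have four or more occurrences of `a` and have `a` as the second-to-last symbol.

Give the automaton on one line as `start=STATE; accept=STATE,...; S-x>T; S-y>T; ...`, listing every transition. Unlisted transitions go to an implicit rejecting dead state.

Run two small machines in parallel and take their product. One (6 states) tracks the count of `a`s, saturating at 5; the other (13 states) tracks the last 2 symbols read. Each combined state is a pair, one component from each; accept when both components accept. Equivalent product states are then merged.
        a   b   c  
>  S0   S1  S0  S0 
   S1   S2  S1  S1 
   S2   S3  S2  S2 
   S3   S4  S5  S5 
 * S4   S4  S6  S6 
   S5   S7  S5  S5 
 * S6   S7  S5  S5 
   S7   S4  S6  S6 
(> = start, * = accepting)

start=S0; accept=S4,S6; S0-a>S1; S0-b>S0; S0-c>S0; S1-a>S2; S1-b>S1; S1-c>S1; S2-a>S3; S2-b>S2; S2-c>S2; S3-a>S4; S3-b>S5; S3-c>S5; S4-a>S4; S4-b>S6; S4-c>S6; S5-a>S7; S5-b>S5; S5-c>S5; S6-a>S7; S6-b>S5; S6-c>S5; S7-a>S4; S7-b>S6; S7-c>S6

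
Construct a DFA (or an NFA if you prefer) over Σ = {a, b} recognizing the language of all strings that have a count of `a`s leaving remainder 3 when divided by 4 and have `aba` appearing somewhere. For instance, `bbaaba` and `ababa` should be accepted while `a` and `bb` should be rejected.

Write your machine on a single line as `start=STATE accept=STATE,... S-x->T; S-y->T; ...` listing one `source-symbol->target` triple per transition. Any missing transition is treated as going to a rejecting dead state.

start=s0; accept=s10; s0-a->s1; s0-b->s0; s1-a->s2; s1-b->s3; s2-a->s4; s2-b->s5; s3-a->s6; s3-b->s7; s4-a->s8; s4-b->s9; s5-a->s10; s5-b->s11; s6-a->s10; s6-b->s6; s7-a->s2; s7-b->s7; s8-a->s1; s8-b->s12; s9-a->s13; s9-b->s14; s10-a->s13; s10-b->s10; s11-a->s4; s11-b->s11; s12-a->s15; s12-b->s0; s13-a->s15; s13-b->s13; s14-a->s8; s14-b->s14; s15-a->s6; s15-b->s15

Handle the two conditions separately and then intersect. One (4 states) tracks the count of `a`s modulo 4; the other (4 states) tracks whether and how much of `aba` has been seen. Each combined state is a pair, one component from each; accept when both components accept.
A 16-state machine:
          a    b  
>  s0     s1   s0 
   s1     s2   s3 
   s2     s4   s5 
   s3     s6   s7 
   s4     s8   s9 
   s5    s10  s11 
   s6    s10   s6 
   s7     s2   s7 
   s8     s1  s12 
   s9    s13  s14 
 * s10   s13  s10 
   s11    s4  s11 
   s12   s15   s0 
   s13   s15  s13 
   s14    s8  s14 
   s15    s6  s15 
(> = start, * = accepting)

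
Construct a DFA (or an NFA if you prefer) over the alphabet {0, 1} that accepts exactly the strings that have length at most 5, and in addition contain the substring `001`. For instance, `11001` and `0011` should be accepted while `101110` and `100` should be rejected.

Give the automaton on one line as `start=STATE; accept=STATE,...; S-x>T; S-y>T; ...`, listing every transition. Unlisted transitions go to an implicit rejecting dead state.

start=q0; accept=q7,q11,q12; q0-0>q1; q0-1>q2; q1-0>q3; q1-1>q4; q2-0>q5; q2-1>q4; q3-0>q6; q3-1>q7; q4-0>q8; q4-1>q9; q5-0>q6; q5-1>q9; q6-0>q10; q6-1>q11; q7-0>q11; q7-1>q11; q8-0>q10; q8-1>q9; q9-0>q9; q9-1>q9; q10-0>q9; q10-1>q12; q11-0>q12; q11-1>q12; q12-0>q9; q12-1>q9

Handle the two conditions separately and then intersect. The first has 7 states tracking the input length, saturating at 6; the second has 4 states tracking whether and how much of `001` has been seen. A product state is a pair (one from each), accepting exactly when both do. After merging equivalent states the machine shrinks.
With 13 states:
          0    1  
>  q0     q1   q2 
   q1     q3   q4 
   q2     q5   q4 
   q3     q6   q7 
   q4     q8   q9 
   q5     q6   q9 
   q6    q10  q11 
 * q7    q11  q11 
   q8    q10   q9 
   q9     q9   q9 
   q10    q9  q12 
 * q11   q12  q12 
 * q12    q9   q9 
(> = start, * = accepting)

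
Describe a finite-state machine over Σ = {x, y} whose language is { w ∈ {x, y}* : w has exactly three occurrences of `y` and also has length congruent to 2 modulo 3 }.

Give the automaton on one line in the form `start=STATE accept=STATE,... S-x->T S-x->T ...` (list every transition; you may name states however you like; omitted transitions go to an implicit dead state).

start=s0 accept=s12 s0-x->s1 s0-y->s2 s1-x->s3 s1-y->s4 s2-x->s4 s2-y->s5 s3-x->s0 s3-y->s6 s4-x->s6 s4-y->s7 s5-x->s7 s5-y->s8 s6-x->s2 s6-y->s9 s7-x->s9 s7-y->s10 s8-x->s10 s8-y->s11 s9-x->s5 s9-y->s12 s10-x->s12 s10-y->s11 s11-x->s11 s11-y->s11 s12-x->s8 s12-y->s11

Run two small machines in parallel and take their product. The first has 5 states tracking the count of `y`s, saturating at 4; the second has 3 states tracking the input length modulo 3. A product state is a pair (one from each), accepting exactly when both do. After merging equivalent states the machine shrinks.
With 13 states:
          x    y  
>  s0     s1   s2 
   s1     s3   s4 
   s2     s4   s5 
   s3     s0   s6 
   s4     s6   s7 
   s5     s7   s8 
   s6     s2   s9 
   s7     s9  s10 
   s8    s10  s11 
   s9     s5  s12 
   s10   s12  s11 
   s11   s11  s11 
 * s12    s8  s11 
(> = start, * = accepting)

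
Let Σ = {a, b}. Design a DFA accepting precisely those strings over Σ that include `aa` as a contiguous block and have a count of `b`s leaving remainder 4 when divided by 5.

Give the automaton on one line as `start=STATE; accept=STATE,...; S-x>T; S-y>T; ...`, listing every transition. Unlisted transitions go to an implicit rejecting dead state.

Handle the two conditions separately and then intersect. The first has 3 states tracking whether and how much of `aa` has been seen; the second has 5 states tracking the count of `b`s modulo 5. A product state is a pair (one from each), accepting exactly when both do.
15 states suffice.
          a    b  
>  q0     q1   q2 
   q1     q3   q2 
   q2     q4   q5 
   q3     q3   q6 
   q4     q6   q5 
   q5     q7   q8 
   q6     q6   q9 
   q7     q9   q8 
   q8    q10  q11 
   q9     q9  q12 
   q10   q12  q11 
   q11   q13   q0 
   q12   q12  q14 
   q13   q14   q0 
 * q14   q14   q3 
(> = start, * = accepting)

start=q0; accept=q14; q0-a>q1; q0-b>q2; q1-a>q3; q1-b>q2; q2-a>q4; q2-b>q5; q3-a>q3; q3-b>q6; q4-a>q6; q4-b>q5; q5-a>q7; q5-b>q8; q6-a>q6; q6-b>q9; q7-a>q9; q7-b>q8; q8-a>q10; q8-b>q11; q9-a>q9; q9-b>q12; q10-a>q12; q10-b>q11; q11-a>q13; q11-b>q0; q12-a>q12; q12-b>q14; q13-a>q14; q13-b>q0; q14-a>q14; q14-b>q3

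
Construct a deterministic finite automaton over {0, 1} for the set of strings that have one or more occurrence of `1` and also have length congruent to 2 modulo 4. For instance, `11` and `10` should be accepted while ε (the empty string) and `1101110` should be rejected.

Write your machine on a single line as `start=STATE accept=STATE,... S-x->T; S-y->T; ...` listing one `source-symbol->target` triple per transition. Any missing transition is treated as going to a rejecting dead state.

Build one automaton per condition and run them in lockstep. The first has 3 states tracking the count of `1`s, saturating at 2; the second has 4 states tracking the input length modulo 4. A product state is a pair (one from each), accepting exactly when both do.
12 states suffice.
          0    1  
>  s0     s1   s2 
   s1     s3   s4 
   s2     s4   s5 
   s3     s6   s7 
 * s4     s7   s8 
 * s5     s8   s8 
   s6     s0   s9 
   s7     s9  s10 
   s8    s10  s10 
   s9     s2  s11 
   s10   s11  s11 
   s11    s5   s5 
(> = start, * = accepting)

start=s0; accept=s4,s5; s0-0->s1; s0-1->s2; s1-0->s3; s1-1->s4; s2-0->s4; s2-1->s5; s3-0->s6; s3-1->s7; s4-0->s7; s4-1->s8; s5-0->s8; s5-1->s8; s6-0->s0; s6-1->s9; s7-0->s9; s7-1->s10; s8-0->s10; s8-1->s10; s9-0->s2; s9-1->s11; s10-0->s11; s10-1->s11; s11-0->s5; s11-1->s5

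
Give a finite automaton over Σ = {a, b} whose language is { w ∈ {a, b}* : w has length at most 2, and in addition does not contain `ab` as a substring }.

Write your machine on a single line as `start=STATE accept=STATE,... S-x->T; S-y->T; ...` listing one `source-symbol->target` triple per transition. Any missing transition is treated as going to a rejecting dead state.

start=s0; accept=s0,s1,s2,s3,s5; s0-a->s1; s0-b->s2; s1-a->s3; s1-b->s4; s2-a->s3; s2-b->s5; s3-a->s6; s3-b->s7; s4-a->s7; s4-b->s7; s5-a->s6; s5-b->s8; s6-a->s6; s6-b->s7; s7-a->s7; s7-b->s7; s8-a->s6; s8-b->s8

Handle the two conditions separately and then intersect. The first has 4 states tracking the input length, saturating at 3; the second has 3 states tracking partial matches of the forbidden pattern `ab`. A product state is a pair (one from each), accepting exactly when both do.
With 9 states:
        a   b  
>* s0   s1  s2 
 * s1   s3  s4 
 * s2   s3  s5 
 * s3   s6  s7 
   s4   s7  s7 
 * s5   s6  s8 
   s6   s6  s7 
   s7   s7  s7 
   s8   s6  s8 
(> = start, * = accepting)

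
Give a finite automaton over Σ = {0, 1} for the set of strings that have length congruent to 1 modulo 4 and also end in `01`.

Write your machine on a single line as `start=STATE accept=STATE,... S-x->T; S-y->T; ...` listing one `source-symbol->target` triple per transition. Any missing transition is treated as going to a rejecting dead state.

Handle the two conditions separately and then intersect. The first has 4 states tracking the input length modulo 4; the second has 3 states tracking how much of the suffix `01` has currently been matched. A product state is a pair (one from each), accepting exactly when both do.
          0    1  
>  S0     S1   S2 
   S1     S3   S4 
   S2     S3   S5 
   S3     S6   S7 
   S4     S6   S8 
   S5     S6   S8 
   S6     S9  S10 
   S7     S9   S0 
   S8     S9   S0 
   S9     S1  S11 
   S10    S1   S2 
 * S11    S3   S5 
(> = start, * = accepting)

start=S0; accept=S11; S0-0->S1; S0-1->S2; S1-0->S3; S1-1->S4; S2-0->S3; S2-1->S5; S3-0->S6; S3-1->S7; S4-0->S6; S4-1->S8; S5-0->S6; S5-1->S8; S6-0->S9; S6-1->S10; S7-0->S9; S7-1->S0; S8-0->S9; S8-1->S0; S9-0->S1; S9-1->S11; S10-0->S1; S10-1->S2; S11-0->S3; S11-1->S5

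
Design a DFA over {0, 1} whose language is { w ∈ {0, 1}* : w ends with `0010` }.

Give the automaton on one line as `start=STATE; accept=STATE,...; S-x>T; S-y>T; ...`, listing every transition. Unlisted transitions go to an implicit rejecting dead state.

Remember how much of `0010` the current input suffix matches. State q0 means no match yet; q1 means the last symbol is `0`; q2 means the last 2 symbols are `00`; q3 means the last 3 symbols are `001`; q4 means the last 4 symbols are `0010`. Only q4 accepts. On a mismatch, fall back to the longest proper suffix that is still a prefix of `0010`.
A 5-state machine:
        0   1  
>  q0   q1  q0 
   q1   q2  q0 
   q2   q2  q3 
   q3   q4  q0 
 * q4   q2  q0 
(> = start, * = accepting)

start=q0; accept=q4; q0-0>q1; q0-1>q0; q1-0>q2; q1-1>q0; q2-0>q2; q2-1>q3; q3-0>q4; q3-1>q0; q4-0>q2; q4-1>q0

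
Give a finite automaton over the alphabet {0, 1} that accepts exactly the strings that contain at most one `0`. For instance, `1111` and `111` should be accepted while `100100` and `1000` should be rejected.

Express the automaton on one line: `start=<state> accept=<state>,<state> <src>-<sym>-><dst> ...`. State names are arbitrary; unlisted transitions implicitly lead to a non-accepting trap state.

Only the number of `0`s matters, and only up to 2. Make a chain S0 → S1 → S2 advanced by each `0` (with S2 absorbing); every other symbol self-loops. The accepting set is {S0, S1}.
3 states suffice.
        0   1  
>* S0   S1  S0 
 * S1   S2  S1 
   S2   S2  S2 
(> = start, * = accepting)

start=S0 accept=S0,S1 S0-0->S1 S0-1->S0 S1-0->S2 S1-1->S1 S2-0->S2 S2-1->S2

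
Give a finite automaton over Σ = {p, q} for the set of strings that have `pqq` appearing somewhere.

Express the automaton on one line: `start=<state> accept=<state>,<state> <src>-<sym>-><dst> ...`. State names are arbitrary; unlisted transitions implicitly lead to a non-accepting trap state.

Track how much of `pqq` has been matched so far: state S0 is no progress, S3 is the absorbing accept state reached once `pqq` has occurred. Intermediate states record partial matches; on a mismatch, fall back to the longest reusable overlap.
With 4 states:
        p   q  
>  S0   S1  S0 
   S1   S1  S2 
   S2   S1  S3 
 * S3   S3  S3 
(> = start, * = accepting)

start=S0 accept=S3 S0-p->S1 S0-q->S0 S1-p->S1 S1-q->S2 S2-p->S1 S2-q->S3 S3-p->S3 S3-q->S3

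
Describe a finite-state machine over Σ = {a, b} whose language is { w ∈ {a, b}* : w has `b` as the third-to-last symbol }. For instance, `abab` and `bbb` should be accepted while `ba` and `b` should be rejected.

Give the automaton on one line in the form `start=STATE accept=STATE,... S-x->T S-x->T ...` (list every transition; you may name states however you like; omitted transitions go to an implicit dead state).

start=q0 accept=q11,q12,q13,q14 q0-a->q1 q0-b->q2 q1-a->q3 q1-b->q4 q2-a->q5 q2-b->q6 q3-a->q7 q3-b->q8 q4-a->q9 q4-b->q10 q5-a->q11 q5-b->q12 q6-a->q13 q6-b->q14 q7-a->q7 q7-b->q8 q8-a->q9 q8-b->q10 q9-a->q11 q9-b->q12 q10-a->q13 q10-b->q14 q11-a->q7 q11-b->q8 q12-a->q9 q12-b->q10 q13-a->q11 q13-b->q12 q14-a->q13 q14-b->q14

A DFA must remember the last 3 symbols (since which symbol is third-to-last isn't known until the input ends). Use one state per possible window of the last ≤3 symbols; accept from those whose window starts with `b`.
          a    b  
>  q0     q1   q2 
   q1     q3   q4 
   q2     q5   q6 
   q3     q7   q8 
   q4     q9  q10 
   q5    q11  q12 
   q6    q13  q14 
   q7     q7   q8 
   q8     q9  q10 
   q9    q11  q12 
   q10   q13  q14 
 * q11    q7   q8 
 * q12    q9  q10 
 * q13   q11  q12 
 * q14   q13  q14 
(> = start, * = accepting)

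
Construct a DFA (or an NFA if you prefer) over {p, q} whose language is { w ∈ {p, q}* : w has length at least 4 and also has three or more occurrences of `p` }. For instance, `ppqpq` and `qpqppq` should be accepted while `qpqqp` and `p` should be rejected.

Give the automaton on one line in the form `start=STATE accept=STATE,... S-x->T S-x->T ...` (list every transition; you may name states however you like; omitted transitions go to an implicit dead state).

Handle the two conditions separately and then intersect. The first has 6 states tracking the input length, saturating at 5; the second has 5 states tracking the count of `p`s, saturating at 4. A product state is a pair (one from each), accepting exactly when both do.
With 20 states:
       p  q 
>  A   B  C 
   B   D  E 
   C   E  F 
   D   G  H 
   E   H  I 
   F   I  J 
   G   K  L 
   H   L  M 
   I   M  N 
   J   N  O 
 * K   P  P 
 * L   P  Q 
   M   Q  R 
   N   R  S 
   O   S  T 
 * P   P  P 
 * Q   P  Q 
   R   Q  R 
   S   R  S 
   T   S  T 
(> = start, * = accepting)

start=A accept=K,L,P,Q A-p->B A-q->C B-p->D B-q->E C-p->E C-q->F D-p->G D-q->H E-p->H E-q->I F-p->I F-q->J G-p->K G-q->L H-p->L H-q->M I-p->M I-q->N J-p->N J-q->O K-p->P K-q->P L-p->P L-q->Q M-p->Q M-q->R N-p->R N-q->S O-p->S O-q->T P-p->P P-q->P Q-p->P Q-q->Q R-p->Q R-q->R S-p->R S-q->S T-p->S T-q->T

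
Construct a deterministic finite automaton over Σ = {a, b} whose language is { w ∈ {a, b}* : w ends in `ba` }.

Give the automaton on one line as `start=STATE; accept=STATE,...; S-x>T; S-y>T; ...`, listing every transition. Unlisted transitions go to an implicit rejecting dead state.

Remember how much of `ba` the current input suffix matches. State q0 means no match yet; q1 means the last symbol is `b`; q2 means the last 2 symbols are `ba`. Only q2 accepts. On a mismatch, fall back to the longest proper suffix that is still a prefix of `ba`.
3 states suffice.
        a   b  
>  q0   q0  q1 
   q1   q2  q1 
 * q2   q0  q1 
(> = start, * = accepting)

start=q0; accept=q2; q0-a>q0; q0-b>q1; q1-a>q2; q1-b>q1; q2-a>q0; q2-b>q1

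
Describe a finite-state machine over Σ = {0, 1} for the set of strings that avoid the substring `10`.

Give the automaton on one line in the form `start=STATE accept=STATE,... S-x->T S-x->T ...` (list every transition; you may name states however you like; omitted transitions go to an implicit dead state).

This is the complement of 'contains `10`'. Use the same substring-matching states — S0 through S2 holding how much of `10` has just been matched — but flip the accepting set: everything except the trap S2 accepts.
A 3-state machine:
        0   1  
>* S0   S0  S1 
 * S1   S2  S1 
   S2   S2  S2 
(> = start, * = accepting)

start=S0 accept=S0,S1 S0-0->S0 S0-1->S1 S1-0->S2 S1-1->S1 S2-0->S2 S2-1->S2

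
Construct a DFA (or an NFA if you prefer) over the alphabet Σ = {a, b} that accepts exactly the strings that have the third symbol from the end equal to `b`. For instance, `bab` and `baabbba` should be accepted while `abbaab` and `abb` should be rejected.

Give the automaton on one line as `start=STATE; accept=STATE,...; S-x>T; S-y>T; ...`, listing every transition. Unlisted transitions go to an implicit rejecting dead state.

A DFA must remember the last 3 symbols (since which symbol is third-to-last isn't known until the input ends). Use one state per possible window of the last ≤3 symbols; accept from those whose window starts with `b`.
A 15-state machine:
          a    b  
>  q0     q1   q2 
   q1     q3   q4 
   q2     q5   q6 
   q3     q7   q8 
   q4     q9  q10 
   q5    q11  q12 
   q6    q13  q14 
   q7     q7   q8 
   q8     q9  q10 
   q9    q11  q12 
   q10   q13  q14 
 * q11    q7   q8 
 * q12    q9  q10 
 * q13   q11  q12 
 * q14   q13  q14 
(> = start, * = accepting)

start=q0; accept=q11,q12,q13,q14; q0-a>q1; q0-b>q2; q1-a>q3; q1-b>q4; q2-a>q5; q2-b>q6; q3-a>q7; q3-b>q8; q4-a>q9; q4-b>q10; q5-a>q11; q5-b>q12; q6-a>q13; q6-b>q14; q7-a>q7; q7-b>q8; q8-a>q9; q8-b>q10; q9-a>q11; q9-b>q12; q10-a>q13; q10-b>q14; q11-a>q7; q11-b>q8; q12-a>q9; q12-b>q10; q13-a>q11; q13-b>q12; q14-a>q13; q14-b>q14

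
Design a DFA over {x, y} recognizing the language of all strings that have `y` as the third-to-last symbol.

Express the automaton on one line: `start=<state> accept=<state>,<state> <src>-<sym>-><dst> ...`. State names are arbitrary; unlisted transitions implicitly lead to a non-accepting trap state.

Because acceptance depends on a position counted from the end, the machine has to buffer the most recent 3 symbols. Make each state the string of the last up-to-3 symbols read; on input `x` shift the window left and append `x`. Accept when the buffered window has length 3 and begins with `y`.
A 15-state machine:
          x    y  
>  S0     S1   S2 
   S1     S3   S4 
   S2     S5   S6 
   S3     S7   S8 
   S4     S9  S10 
   S5    S11  S12 
   S6    S13  S14 
   S7     S7   S8 
   S8     S9  S10 
   S9    S11  S12 
   S10   S13  S14 
 * S11    S7   S8 
 * S12    S9  S10 
 * S13   S11  S12 
 * S14   S13  S14 
(> = start, * = accepting)

start=S0 accept=S11,S12,S13,S14 S0-x->S1 S0-y->S2 S1-x->S3 S1-y->S4 S2-x->S5 S2-y->S6 S3-x->S7 S3-y->S8 S4-x->S9 S4-y->S10 S5-x->S11 S5-y->S12 S6-x->S13 S6-y->S14 S7-x->S7 S7-y->S8 S8-x->S9 S8-y->S10 S9-x->S11 S9-y->S12 S10-x->S13 S10-y->S14 S11-x->S7 S11-y->S8 S12-x->S9 S12-y->S10 S13-x->S11 S13-y->S12 S14-x->S13 S14-y->S14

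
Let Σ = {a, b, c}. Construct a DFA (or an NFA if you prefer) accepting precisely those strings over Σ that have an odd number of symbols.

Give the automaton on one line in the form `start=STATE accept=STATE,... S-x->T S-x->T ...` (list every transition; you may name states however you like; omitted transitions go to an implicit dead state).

Only the length mod 2 matters, so use a 2-cycle: from any state, every input symbol moves to the next state, wrapping q1 back to q0. Mark q1 accepting.
A 2-state machine:
        a   b   c  
>  q0   q1  q1  q1 
 * q1   q0  q0  q0 
(> = start, * = accepting)

start=q0 accept=q1 q0-a->q1 q0-b->q1 q0-c->q1 q1-a->q0 q1-b->q0 q1-c->q0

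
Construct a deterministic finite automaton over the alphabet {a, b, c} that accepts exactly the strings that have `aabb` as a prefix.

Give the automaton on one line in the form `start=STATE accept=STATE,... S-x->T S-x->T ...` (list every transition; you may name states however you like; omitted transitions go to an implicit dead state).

Walk along `aabb` while the input agrees: from q0 take `a` to q1, and so on. Any deviation drops to the rejecting sink q5. Once q4 is reached the prefix is confirmed and every continuation is accepted.
With 6 states:
        a   b   c  
>  q0   q1  q5  q5 
   q1   q2  q5  q5 
   q2   q5  q3  q5 
   q3   q5  q4  q5 
 * q4   q4  q4  q4 
   q5   q5  q5  q5 
(> = start, * = accepting)

start=q0 accept=q4 q0-a->q1 q0-b->q5 q0-c->q5 q1-a->q2 q1-b->q5 q1-c->q5 q2-a->q5 q2-b->q3 q2-c->q5 q3-a->q5 q3-b->q4 q3-c->q5 q4-a->q4 q4-b->q4 q4-c->q4 q5-a->q5 q5-b->q5 q5-c->q5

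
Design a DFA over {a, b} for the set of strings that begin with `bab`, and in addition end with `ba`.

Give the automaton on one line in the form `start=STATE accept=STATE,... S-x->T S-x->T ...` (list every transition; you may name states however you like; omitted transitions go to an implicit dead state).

Handle the two conditions separately and then intersect. The first has 5 states tracking whether the input so far still matches the prefix `bab`; the second has 3 states tracking how much of the suffix `ba` has currently been matched. A product state is a pair (one from each), accepting exactly when both do.
A 9-state machine:
        a   b  
>  S0   S1  S2 
   S1   S1  S3 
   S2   S4  S3 
   S3   S5  S3 
   S4   S1  S6 
   S5   S1  S3 
   S6   S7  S6 
 * S7   S8  S6 
   S8   S8  S6 
(> = start, * = accepting)

start=S0 accept=S7 S0-a->S1 S0-b->S2 S1-a->S1 S1-b->S3 S2-a->S4 S2-b->S3 S3-a->S5 S3-b->S3 S4-a->S1 S4-b->S6 S5-a->S1 S5-b->S3 S6-a->S7 S6-b->S6 S7-a->S8 S7-b->S6 S8-a->S8 S8-b->S6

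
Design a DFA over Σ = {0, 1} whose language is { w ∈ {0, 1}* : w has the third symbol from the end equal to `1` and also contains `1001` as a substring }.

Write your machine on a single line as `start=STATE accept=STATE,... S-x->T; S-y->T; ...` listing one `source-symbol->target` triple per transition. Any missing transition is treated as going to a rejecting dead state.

Run two small machines in parallel and take their product. The first has 15 states tracking the last 3 symbols read; the second has 5 states tracking whether and how much of `1001` has been seen. A product state is a pair (one from each), accepting exactly when both do.
23 states suffice.
          0    1  
>  q0     q1   q2 
   q1     q3   q4 
   q2     q5   q6 
   q3     q7   q8 
   q4     q9  q10 
   q5    q11  q12 
   q6    q13  q14 
   q7     q7   q8 
   q8     q9  q10 
   q9    q11  q12 
   q10   q13  q14 
   q11    q7  q15 
   q12    q9  q10 
   q13   q11  q12 
   q14   q13  q14 
   q15   q16  q17 
   q16   q18  q19 
   q17   q20  q21 
 * q18   q22  q15 
 * q19   q16  q17 
 * q20   q18  q19 
 * q21   q20  q21 
   q22   q22  q15 
(> = start, * = accepting)

start=q0; accept=q18,q19,q20,q21; q0-0->q1; q0-1->q2; q1-0->q3; q1-1->q4; q2-0->q5; q2-1->q6; q3-0->q7; q3-1->q8; q4-0->q9; q4-1->q10; q5-0->q11; q5-1->q12; q6-0->q13; q6-1->q14; q7-0->q7; q7-1->q8; q8-0->q9; q8-1->q10; q9-0->q11; q9-1->q12; q10-0->q13; q10-1->q14; q11-0->q7; q11-1->q15; q12-0->q9; q12-1->q10; q13-0->q11; q13-1->q12; q14-0->q13; q14-1->q14; q15-0->q16; q15-1->q17; q16-0->q18; q16-1->q19; q17-0->q20; q17-1->q21; q18-0->q22; q18-1->q15; q19-0->q16; q19-1->q17; q20-0->q18; q20-1->q19; q21-0->q20; q21-1->q21; q22-0->q22; q22-1->q15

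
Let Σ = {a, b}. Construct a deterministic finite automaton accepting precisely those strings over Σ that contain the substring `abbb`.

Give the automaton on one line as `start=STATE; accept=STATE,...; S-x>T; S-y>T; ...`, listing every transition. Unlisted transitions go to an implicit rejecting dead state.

start=q0; accept=q4; q0-a>q1; q0-b>q0; q1-a>q1; q1-b>q2; q2-a>q1; q2-b>q3; q3-a>q1; q3-b>q4; q4-a>q4; q4-b>q4

States q0..q3 record the length of the longest prefix of `abbb` that matches the current input suffix. Reaching q4 means `abbb` has been seen, and we stay there forever. Accept from q4.
        a   b  
>  q0   q1  q0 
   q1   q1  q2 
   q2   q1  q3 
   q3   q1  q4 
 * q4   q4  q4 
(> = start, * = accepting)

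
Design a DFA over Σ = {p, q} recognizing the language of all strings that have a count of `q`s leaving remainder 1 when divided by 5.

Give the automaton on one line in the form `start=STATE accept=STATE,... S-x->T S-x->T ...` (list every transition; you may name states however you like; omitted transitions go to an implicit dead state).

The only thing that matters is how many `q`s have appeared, reduced mod 5. Use one state per residue: S0 for 0, …, S4 for 4. Reading `q` moves to the next residue; anything else stays put. S1 is accepting.
5 states suffice.
        p   q  
>  S0   S0  S1 
 * S1   S1  S2 
   S2   S2  S3 
   S3   S3  S4 
   S4   S4  S0 
(> = start, * = accepting)

start=S0 accept=S1 S0-p->S0 S0-q->S1 S1-p->S1 S1-q->S2 S2-p->S2 S2-q->S3 S3-p->S3 S3-q->S4 S4-p->S4 S4-q->S0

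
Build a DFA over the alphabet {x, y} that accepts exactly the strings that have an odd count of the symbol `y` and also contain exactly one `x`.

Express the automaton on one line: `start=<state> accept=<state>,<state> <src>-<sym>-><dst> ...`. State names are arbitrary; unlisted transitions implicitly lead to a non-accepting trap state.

Run two small machines in parallel and take their product. One (2 states) tracks the count of `y`s modulo 2; the other (3 states) tracks the count of `x`s, saturating at 2. Each combined state is a pair, one component from each; accept when both components accept. After merging equivalent states the machine shrinks.
5 states suffice.
        x   y  
>  s0   s1  s2 
   s1   s3  s4 
   s2   s4  s0 
   s3   s3  s3 
 * s4   s3  s1 
(> = start, * = accepting)

start=s0 accept=s4 s0-x->s1 s0-y->s2 s1-x->s3 s1-y->s4 s2-x->s4 s2-y->s0 s3-x->s3 s3-y->s3 s4-x->s3 s4-y->s1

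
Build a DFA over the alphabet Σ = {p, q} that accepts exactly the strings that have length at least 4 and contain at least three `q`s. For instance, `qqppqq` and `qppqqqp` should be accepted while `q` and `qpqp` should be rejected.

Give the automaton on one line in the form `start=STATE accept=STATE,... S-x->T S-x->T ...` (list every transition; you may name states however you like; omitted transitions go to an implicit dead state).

start=S0 accept=S7 S0-p->S1 S0-q->S2 S1-p->S1 S1-q->S3 S2-p->S3 S2-q->S4 S3-p->S3 S3-q->S5 S4-p->S5 S4-q->S6 S5-p->S5 S5-q->S7 S6-p->S7 S6-q->S7 S7-p->S7 S7-q->S7

Build one automaton per condition and run them in lockstep. One (6 states) tracks the input length, saturating at 5; the other (5 states) tracks the count of `q`s, saturating at 4. Each combined state is a pair, one component from each; accept when both components accept. Minimizing collapses redundant product states.
        p   q  
>  S0   S1  S2 
   S1   S1  S3 
   S2   S3  S4 
   S3   S3  S5 
   S4   S5  S6 
   S5   S5  S7 
   S6   S7  S7 
 * S7   S7  S7 
(> = start, * = accepting)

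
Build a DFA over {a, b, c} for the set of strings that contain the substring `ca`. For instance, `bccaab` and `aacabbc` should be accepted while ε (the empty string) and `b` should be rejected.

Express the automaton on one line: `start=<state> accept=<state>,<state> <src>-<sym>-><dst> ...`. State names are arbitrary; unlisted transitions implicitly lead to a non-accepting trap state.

Track how much of `ca` has been matched so far: state S0 is no progress, S2 is the absorbing accept state reached once `ca` has occurred. Intermediate states record partial matches; on a mismatch, fall back to the longest reusable overlap.
        a   b   c  
>  S0   S0  S0  S1 
   S1   S2  S0  S1 
 * S2   S2  S2  S2 
(> = start, * = accepting)

start=S0 accept=S2 S0-a->S0 S0-b->S0 S0-c->S1 S1-a->S2 S1-b->S0 S1-c->S1 S2-a->S2 S2-b->S2 S2-c->S2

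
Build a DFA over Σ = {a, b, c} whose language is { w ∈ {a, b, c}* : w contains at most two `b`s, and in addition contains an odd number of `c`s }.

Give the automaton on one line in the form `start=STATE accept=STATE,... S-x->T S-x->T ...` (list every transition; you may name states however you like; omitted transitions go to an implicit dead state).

start=S0 accept=S2,S4,S6 S0-a->S0 S0-b->S1 S0-c->S2 S1-a->S1 S1-b->S3 S1-c->S4 S2-a->S2 S2-b->S4 S2-c->S0 S3-a->S3 S3-b->S5 S3-c->S6 S4-a->S4 S4-b->S6 S4-c->S1 S5-a->S5 S5-b->S5 S5-c->S7 S6-a->S6 S6-b->S7 S6-c->S3 S7-a->S7 S7-b->S7 S7-c->S5

Run two small machines in parallel and take their product. The first has 4 states tracking the count of `b`s, saturating at 3; the second has 2 states tracking the count of `c`s modulo 2. A product state is a pair (one from each), accepting exactly when both do.
        a   b   c  
>  S0   S0  S1  S2 
   S1   S1  S3  S4 
 * S2   S2  S4  S0 
   S3   S3  S5  S6 
 * S4   S4  S6  S1 
   S5   S5  S5  S7 
 * S6   S6  S7  S3 
   S7   S7  S7  S5 
(> = start, * = accepting)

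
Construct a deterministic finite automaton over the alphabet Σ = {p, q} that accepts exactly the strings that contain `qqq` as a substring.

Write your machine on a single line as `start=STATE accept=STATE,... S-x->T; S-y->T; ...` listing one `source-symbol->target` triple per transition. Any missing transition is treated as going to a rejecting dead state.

start=S0; accept=S3; S0-p->S0; S0-q->S1; S1-p->S0; S1-q->S2; S2-p->S0; S2-q->S3; S3-p->S3; S3-q->S3

States S0..S2 record the length of the longest prefix of `qqq` that matches the current input suffix. Reaching S3 means `qqq` has been seen, and we stay there forever. Accept from S3.
A 4-state machine:
        p   q  
>  S0   S0  S1 
   S1   S0  S2 
   S2   S0  S3 
 * S3   S3  S3 
(> = start, * = accepting)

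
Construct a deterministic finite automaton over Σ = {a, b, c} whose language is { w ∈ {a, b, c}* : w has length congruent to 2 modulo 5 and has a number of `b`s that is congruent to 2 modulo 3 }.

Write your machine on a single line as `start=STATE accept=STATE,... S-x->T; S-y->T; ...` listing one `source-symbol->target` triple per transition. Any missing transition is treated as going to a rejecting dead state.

start=q0; accept=q5; q0-a->q1; q0-b->q2; q0-c->q1; q1-a->q3; q1-b->q4; q1-c->q3; q2-a->q4; q2-b->q5; q2-c->q4; q3-a->q6; q3-b->q7; q3-c->q6; q4-a->q7; q4-b->q8; q4-c->q7; q5-a->q8; q5-b->q6; q5-c->q8; q6-a->q9; q6-b->q10; q6-c->q9; q7-a->q10; q7-b->q11; q7-c->q10; q8-a->q11; q8-b->q9; q8-c->q11; q9-a->q0; q9-b->q12; q9-c->q0; q10-a->q12; q10-b->q13; q10-c->q12; q11-a->q13; q11-b->q0; q11-c->q13; q12-a->q2; q12-b->q14; q12-c->q2; q13-a->q14; q13-b->q1; q13-c->q14; q14-a->q5; q14-b->q3; q14-c->q5

Build one automaton per condition and run them in lockstep. One (5 states) tracks the input length modulo 5; the other (3 states) tracks the count of `b`s modulo 3. Each combined state is a pair, one component from each; accept when both components accept.
A 15-state machine:
          a    b    c  
>  q0     q1   q2   q1 
   q1     q3   q4   q3 
   q2     q4   q5   q4 
   q3     q6   q7   q6 
   q4     q7   q8   q7 
 * q5     q8   q6   q8 
   q6     q9  q10   q9 
   q7    q10  q11  q10 
   q8    q11   q9  q11 
   q9     q0  q12   q0 
   q10   q12  q13  q12 
   q11   q13   q0  q13 
   q12    q2  q14   q2 
   q13   q14   q1  q14 
   q14    q5   q3   q5 
(> = start, * = accepting)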